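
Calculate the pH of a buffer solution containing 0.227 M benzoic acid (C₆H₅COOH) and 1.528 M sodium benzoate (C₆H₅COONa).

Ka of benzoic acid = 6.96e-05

pKa = -log(6.96e-05) = 4.16. pH = pKa + log([A⁻]/[HA]) = 4.16 + log(1.528/0.227)

pH = 4.99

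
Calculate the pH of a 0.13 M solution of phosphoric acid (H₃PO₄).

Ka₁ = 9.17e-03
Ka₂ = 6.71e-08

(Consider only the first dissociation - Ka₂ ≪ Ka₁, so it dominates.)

First dissociation dominates. From Ka₁ = [H⁺][HA⁻]/[H₂A], x² + Ka₁·x − Ka₁·C = 0 with C = 0.13 M and Ka₁ = 9.17e-03. Solving: [H⁺] = (−Ka₁ + √(Ka₁² + 4·Ka₁·C)) / 2 = 3.0245e-02 M. pH = -log(3.0245e-02) = 1.52.

pH = 1.52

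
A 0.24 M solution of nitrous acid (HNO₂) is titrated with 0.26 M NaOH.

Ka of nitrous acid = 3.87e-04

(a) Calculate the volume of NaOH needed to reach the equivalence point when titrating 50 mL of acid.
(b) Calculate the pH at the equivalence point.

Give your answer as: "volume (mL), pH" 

moles acid = 0.24 × 50/1000 = 0.012 mol; V_base = moles/0.26 × 1000 = 46.2 mL. At equivalence only the conjugate base is present: [A⁻] = 0.012/0.096 = 1.2480e-01 M. Kb = Kw/Ka = 2.58e-11; [OH⁻] = √(Kb × [A⁻]) = 1.7958e-06; pOH = 5.75; pH = 14 - pOH = 8.25.

V = 46.2 mL, pH = 8.25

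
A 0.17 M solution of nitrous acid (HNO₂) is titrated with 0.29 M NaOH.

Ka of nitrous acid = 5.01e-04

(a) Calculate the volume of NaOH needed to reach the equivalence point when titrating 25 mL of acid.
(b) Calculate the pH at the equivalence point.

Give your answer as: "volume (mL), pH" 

moles acid = 0.17 × 25/1000 = 0.00425 mol; V_base = moles/0.29 × 1000 = 14.7 mL. At equivalence only the conjugate base is present: [A⁻] = 0.00425/0.040 = 1.0717e-01 M. Kb = Kw/Ka = 2.00e-11; [OH⁻] = √(Kb × [A⁻]) = 1.4626e-06; pOH = 5.83; pH = 14 - pOH = 8.17.

V = 14.7 mL, pH = 8.17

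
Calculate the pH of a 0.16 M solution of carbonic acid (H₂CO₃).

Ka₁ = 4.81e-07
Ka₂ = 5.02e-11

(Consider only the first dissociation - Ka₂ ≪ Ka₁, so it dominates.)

First dissociation dominates. From Ka₁ = [H⁺][HA⁻]/[H₂A], x² + Ka₁·x − Ka₁·C = 0 with C = 0.16 M and Ka₁ = 4.81e-07. Solving: [H⁺] = (−Ka₁ + √(Ka₁² + 4·Ka₁·C)) / 2 = 2.7718e-04 M. pH = -log(2.7718e-04) = 3.56.

pH = 3.56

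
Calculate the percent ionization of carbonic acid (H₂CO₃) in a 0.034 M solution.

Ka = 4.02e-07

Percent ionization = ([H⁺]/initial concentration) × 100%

Using Ka equilibrium: x² + Ka×x - Ka×C = 0. Solving: [H⁺] = 1.1671e-04. Percent = (1.1671e-04/0.034) × 100

Percent ionization = 0.343%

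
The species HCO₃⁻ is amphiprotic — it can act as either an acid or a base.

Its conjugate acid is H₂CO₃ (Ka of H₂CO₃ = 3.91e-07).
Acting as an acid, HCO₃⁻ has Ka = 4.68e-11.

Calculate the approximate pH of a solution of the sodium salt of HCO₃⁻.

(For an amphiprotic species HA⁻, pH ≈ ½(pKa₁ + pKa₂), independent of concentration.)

pKa₁ = -log(3.91e-07) = 6.41; pKa₂ = -log(4.68e-11) = 10.33. For an amphiprotic species, pH ≈ ½(pKa₁ + pKa₂) = ½(6.41 + 10.33) = 8.37.

pH = 8.37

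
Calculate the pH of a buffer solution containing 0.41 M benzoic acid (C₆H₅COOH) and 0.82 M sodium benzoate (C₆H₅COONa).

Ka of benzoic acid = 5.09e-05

pKa = -log(5.09e-05) = 4.29. pH = pKa + log([A⁻]/[HA]) = 4.29 + log(0.82/0.41)

pH = 4.59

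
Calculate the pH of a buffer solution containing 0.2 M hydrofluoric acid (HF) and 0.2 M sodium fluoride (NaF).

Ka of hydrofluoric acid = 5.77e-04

pKa = -log(5.77e-04) = 3.24. pH = pKa + log([A⁻]/[HA]) = 3.24 + log(0.2/0.2)

pH = 3.24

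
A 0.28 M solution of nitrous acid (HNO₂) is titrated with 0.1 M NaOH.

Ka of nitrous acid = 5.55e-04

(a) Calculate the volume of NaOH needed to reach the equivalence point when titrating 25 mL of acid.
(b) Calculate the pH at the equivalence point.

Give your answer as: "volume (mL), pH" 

moles acid = 0.28 × 25/1000 = 0.007 mol; V_base = moles/0.1 × 1000 = 70.0 mL. At equivalence only the conjugate base is present: [A⁻] = 0.007/0.095 = 7.3684e-02 M. Kb = Kw/Ka = 1.80e-11; [OH⁻] = √(Kb × [A⁻]) = 1.1522e-06; pOH = 5.94; pH = 14 - pOH = 8.06.

V = 70.0 mL, pH = 8.06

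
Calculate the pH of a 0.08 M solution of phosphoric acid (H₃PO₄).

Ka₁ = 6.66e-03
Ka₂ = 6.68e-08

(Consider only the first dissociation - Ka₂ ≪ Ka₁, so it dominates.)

First dissociation dominates. From Ka₁ = [H⁺][HA⁻]/[H₂A], x² + Ka₁·x − Ka₁·C = 0 with C = 0.08 M and Ka₁ = 6.66e-03. Solving: [H⁺] = (−Ka₁ + √(Ka₁² + 4·Ka₁·C)) / 2 = 1.9991e-02 M. pH = -log(1.9991e-02) = 1.70.

pH = 1.70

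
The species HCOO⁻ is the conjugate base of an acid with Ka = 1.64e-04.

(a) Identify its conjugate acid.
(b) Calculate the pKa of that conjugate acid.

(a) The conjugate acid is formed by adding one H⁺ to HCOO⁻, giving HCOOH. (b) pKa = -log(Ka) = -log(1.64e-04) = 3.79.

Conjugate acid: HCOOH; pK_a = 3.79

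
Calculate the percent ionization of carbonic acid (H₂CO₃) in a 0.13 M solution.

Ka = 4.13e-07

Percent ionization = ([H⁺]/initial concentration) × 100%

Using Ka equilibrium: x² + Ka×x - Ka×C = 0. Solving: [H⁺] = 2.3150e-04. Percent = (2.3150e-04/0.13) × 100

Percent ionization = 0.178%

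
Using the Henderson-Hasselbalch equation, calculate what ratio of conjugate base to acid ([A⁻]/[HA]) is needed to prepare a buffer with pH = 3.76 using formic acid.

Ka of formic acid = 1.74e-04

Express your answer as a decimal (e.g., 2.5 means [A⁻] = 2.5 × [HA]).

pKa = -log(1.74e-04) = 3.7595. pH = pKa + log([A⁻]/[HA]), so log([A⁻]/[HA]) = pH − pKa = 3.76 − 3.7595 = 0.0005. [A⁻]/[HA] = 10^(0.0005) = 1.00

[A⁻]/[HA] = 1.00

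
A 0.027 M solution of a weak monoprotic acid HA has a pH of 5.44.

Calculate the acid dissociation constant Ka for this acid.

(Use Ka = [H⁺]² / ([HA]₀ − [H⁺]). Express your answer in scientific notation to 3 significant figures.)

[H⁺] = 10^(−pH) = 10^(−5.44) = 3.631e-06 M. For HA ⇌ H⁺ + A⁻, Ka = [H⁺][A⁻]/[HA] = [H⁺]² / ([HA]₀ − [H⁺]) = (3.631e-06)² / (0.027 − 3.631e-06) = 4.88e-10.

K_a = 4.88e-10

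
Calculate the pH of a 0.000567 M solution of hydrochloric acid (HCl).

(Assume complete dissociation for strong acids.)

[H⁺] = 0.000567 M for strong acid. pH = -log[H⁺] = -log(0.000567)

pH = 3.25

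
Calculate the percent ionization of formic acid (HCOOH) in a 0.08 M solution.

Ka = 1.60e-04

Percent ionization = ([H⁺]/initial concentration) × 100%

Using Ka equilibrium: x² + Ka×x - Ka×C = 0. Solving: [H⁺] = 3.4986e-03. Percent = (3.4986e-03/0.08) × 100

Percent ionization = 4.37%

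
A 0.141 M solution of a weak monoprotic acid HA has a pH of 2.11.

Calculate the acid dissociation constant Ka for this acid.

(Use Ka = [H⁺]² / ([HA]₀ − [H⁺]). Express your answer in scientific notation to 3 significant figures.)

[H⁺] = 10^(−pH) = 10^(−2.11) = 7.762e-03 M. For HA ⇌ H⁺ + A⁻, Ka = [H⁺][A⁻]/[HA] = [H⁺]² / ([HA]₀ − [H⁺]) = (7.762e-03)² / (0.141 − 7.762e-03) = 4.52e-04.

K_a = 4.52e-04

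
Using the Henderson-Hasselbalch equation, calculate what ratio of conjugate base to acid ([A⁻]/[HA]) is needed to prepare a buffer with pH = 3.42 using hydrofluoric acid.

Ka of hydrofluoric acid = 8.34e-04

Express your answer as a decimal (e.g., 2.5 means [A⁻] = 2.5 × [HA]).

pKa = -log(8.34e-04) = 3.0788. pH = pKa + log([A⁻]/[HA]), so log([A⁻]/[HA]) = pH − pKa = 3.42 − 3.0788 = 0.3412. [A⁻]/[HA] = 10^(0.3412) = 2.19

[A⁻]/[HA] = 2.19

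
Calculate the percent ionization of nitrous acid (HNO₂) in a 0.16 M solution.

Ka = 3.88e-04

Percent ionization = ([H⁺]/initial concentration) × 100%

Using Ka equilibrium: x² + Ka×x - Ka×C = 0. Solving: [H⁺] = 7.6875e-03. Percent = (7.6875e-03/0.16) × 100

Percent ionization = 4.8%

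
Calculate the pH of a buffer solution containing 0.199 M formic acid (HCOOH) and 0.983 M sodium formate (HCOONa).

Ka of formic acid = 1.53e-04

pKa = -log(1.53e-04) = 3.82. pH = pKa + log([A⁻]/[HA]) = 3.82 + log(0.983/0.199)

pH = 4.51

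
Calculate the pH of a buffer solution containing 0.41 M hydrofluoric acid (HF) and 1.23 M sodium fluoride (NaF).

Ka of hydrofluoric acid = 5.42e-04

pKa = -log(5.42e-04) = 3.27. pH = pKa + log([A⁻]/[HA]) = 3.27 + log(1.23/0.41)

pH = 3.74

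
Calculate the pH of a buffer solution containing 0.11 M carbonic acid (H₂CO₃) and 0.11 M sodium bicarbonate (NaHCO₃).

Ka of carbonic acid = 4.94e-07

pKa = -log(4.94e-07) = 6.31. pH = pKa + log([A⁻]/[HA]) = 6.31 + log(0.11/0.11)

pH = 6.31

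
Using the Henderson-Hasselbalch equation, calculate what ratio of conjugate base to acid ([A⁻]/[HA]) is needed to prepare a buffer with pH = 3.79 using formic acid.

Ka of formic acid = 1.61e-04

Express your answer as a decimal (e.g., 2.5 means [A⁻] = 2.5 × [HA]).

pKa = -log(1.61e-04) = 3.7932. pH = pKa + log([A⁻]/[HA]), so log([A⁻]/[HA]) = pH − pKa = 3.79 − 3.7932 = -0.0032. [A⁻]/[HA] = 10^(-0.0032) = 0.993

[A⁻]/[HA] = 0.993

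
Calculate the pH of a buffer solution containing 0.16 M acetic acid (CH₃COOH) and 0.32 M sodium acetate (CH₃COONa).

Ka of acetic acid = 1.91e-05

pKa = -log(1.91e-05) = 4.72. pH = pKa + log([A⁻]/[HA]) = 4.72 + log(0.32/0.16)

pH = 5.02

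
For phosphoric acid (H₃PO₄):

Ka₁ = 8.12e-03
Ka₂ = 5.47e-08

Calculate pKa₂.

pKa₂ = -log(Ka₂) = -log(5.47e-08) = 7.26.

pK_{a2} = 7.26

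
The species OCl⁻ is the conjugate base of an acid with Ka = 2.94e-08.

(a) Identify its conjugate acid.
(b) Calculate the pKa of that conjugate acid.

(a) The conjugate acid is formed by adding one H⁺ to OCl⁻, giving HOCl. (b) pKa = -log(Ka) = -log(2.94e-08) = 7.53.

Conjugate acid: HOCl; pK_a = 7.53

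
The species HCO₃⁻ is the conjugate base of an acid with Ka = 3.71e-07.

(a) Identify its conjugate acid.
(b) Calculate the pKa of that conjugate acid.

(a) The conjugate acid is formed by adding one H⁺ to HCO₃⁻, giving H₂CO₃. (b) pKa = -log(Ka) = -log(3.71e-07) = 6.43.

Conjugate acid: H₂CO₃; pK_a = 6.43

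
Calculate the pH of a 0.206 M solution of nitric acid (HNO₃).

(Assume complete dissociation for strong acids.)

[H⁺] = 0.206 M for strong acid. pH = -log[H⁺] = -log(0.206)

pH = 0.69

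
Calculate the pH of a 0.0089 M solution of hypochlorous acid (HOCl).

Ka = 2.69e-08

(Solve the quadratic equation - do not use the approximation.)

x² + Ka×x - Ka×C = 0. Using quadratic formula: [H⁺] = 1.5459e-05

pH = 4.81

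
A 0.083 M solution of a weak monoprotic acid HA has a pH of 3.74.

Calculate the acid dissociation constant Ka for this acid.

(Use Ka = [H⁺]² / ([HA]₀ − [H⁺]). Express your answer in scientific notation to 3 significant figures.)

[H⁺] = 10^(−pH) = 10^(−3.74) = 1.820e-04 M. For HA ⇌ H⁺ + A⁻, Ka = [H⁺][A⁻]/[HA] = [H⁺]² / ([HA]₀ − [H⁺]) = (1.820e-04)² / (0.083 − 1.820e-04) = 4.00e-07.

K_a = 4.00e-07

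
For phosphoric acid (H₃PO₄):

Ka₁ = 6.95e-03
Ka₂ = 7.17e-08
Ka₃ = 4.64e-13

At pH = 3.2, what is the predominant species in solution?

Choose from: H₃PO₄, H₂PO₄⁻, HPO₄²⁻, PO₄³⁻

pKa₁ = 2.16, pKa₂ = 7.14, pKa₃ = 12.33. For a polyprotic acid the predominant species crosses at each pKa: below pKa_n the protonated form dominates, above it the deprotonated form does. At pH = 3.2, the predominant species is H₂PO₄⁻.

H₂PO₄⁻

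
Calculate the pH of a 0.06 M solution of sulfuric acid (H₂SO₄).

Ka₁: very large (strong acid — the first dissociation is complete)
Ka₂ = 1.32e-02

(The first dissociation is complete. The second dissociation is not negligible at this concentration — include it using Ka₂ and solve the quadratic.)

First dissociation is complete: [H⁺]₀ = [HSO₄⁻]₀ = C = 0.06 M. Second dissociation HSO₄⁻ ⇌ H⁺ + SO₄²⁻: let x = [SO₄²⁻]. Ka₂ = (C + x)·x / (C − x) = 1.32e-02 → x² + (C + Ka₂)·x − Ka₂·C = 0 → x² + 0.07320·x − 7.920e-04 = 0. x = (−0.07320 + √(0.07320² + 4 × 7.920e-04)) / 2 = 9.5688e-03 M. [H⁺] = C + x = 0.06 + 9.5688e-03 = 6.9569e-02 M. pH = -log(6.9569e-02) = 1.16.

pH = 1.16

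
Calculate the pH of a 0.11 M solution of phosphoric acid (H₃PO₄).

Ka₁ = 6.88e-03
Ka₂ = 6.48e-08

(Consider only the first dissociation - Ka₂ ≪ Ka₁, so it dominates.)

First dissociation dominates. From Ka₁ = [H⁺][HA⁻]/[H₂A], x² + Ka₁·x − Ka₁·C = 0 with C = 0.11 M and Ka₁ = 6.88e-03. Solving: [H⁺] = (−Ka₁ + √(Ka₁² + 4·Ka₁·C)) / 2 = 2.4284e-02 M. pH = -log(2.4284e-02) = 1.61.

pH = 1.61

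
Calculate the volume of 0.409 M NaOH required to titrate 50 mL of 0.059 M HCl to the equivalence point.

At equivalence: moles acid = moles base. moles HCl = 0.059 × 50/1000 = 0.00295 mol. V_base = moles / 0.409 × 1000 = 7.2 mL.

V_{base} = 7.2 mL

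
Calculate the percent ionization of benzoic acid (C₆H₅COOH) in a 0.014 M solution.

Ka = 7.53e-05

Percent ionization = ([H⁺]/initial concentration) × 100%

Using Ka equilibrium: x² + Ka×x - Ka×C = 0. Solving: [H⁺] = 9.8978e-04. Percent = (9.8978e-04/0.014) × 100

Percent ionization = 7.07%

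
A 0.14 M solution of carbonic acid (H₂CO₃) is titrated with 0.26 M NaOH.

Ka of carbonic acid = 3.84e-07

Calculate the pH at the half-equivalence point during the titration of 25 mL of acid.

At half-equivalence [HA] = [A⁻], so Henderson-Hasselbalch gives pH = pKa = -log(3.84e-07) = 6.42.

pH = pKa = 6.42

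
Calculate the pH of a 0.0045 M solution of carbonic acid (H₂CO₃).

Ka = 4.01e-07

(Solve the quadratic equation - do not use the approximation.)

x² + Ka×x - Ka×C = 0. Using quadratic formula: [H⁺] = 4.2279e-05

pH = 4.37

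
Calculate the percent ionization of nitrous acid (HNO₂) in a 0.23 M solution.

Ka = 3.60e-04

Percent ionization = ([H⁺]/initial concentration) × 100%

Using Ka equilibrium: x² + Ka×x - Ka×C = 0. Solving: [H⁺] = 8.9212e-03. Percent = (8.9212e-03/0.23) × 100

Percent ionization = 3.88%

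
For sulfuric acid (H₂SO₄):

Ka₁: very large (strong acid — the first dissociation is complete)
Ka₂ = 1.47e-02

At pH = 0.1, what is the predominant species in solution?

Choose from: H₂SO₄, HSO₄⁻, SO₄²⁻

The first dissociation is complete, so H₂SO₄ itself is never the predominant species in water; pKa₂ = -log(1.47e-02) = 1.83. For a polyprotic acid the predominant species crosses at each pKa: below pKa_n the protonated form dominates, above it the deprotonated form does. At pH = 0.1, the predominant species is HSO₄⁻.

HSO₄⁻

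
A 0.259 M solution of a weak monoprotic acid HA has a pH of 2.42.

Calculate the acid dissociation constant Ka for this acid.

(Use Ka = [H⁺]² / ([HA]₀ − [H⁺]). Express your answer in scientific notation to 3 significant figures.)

[H⁺] = 10^(−pH) = 10^(−2.42) = 3.802e-03 M. For HA ⇌ H⁺ + A⁻, Ka = [H⁺][A⁻]/[HA] = [H⁺]² / ([HA]₀ − [H⁺]) = (3.802e-03)² / (0.259 − 3.802e-03) = 5.66e-05.

K_a = 5.66e-05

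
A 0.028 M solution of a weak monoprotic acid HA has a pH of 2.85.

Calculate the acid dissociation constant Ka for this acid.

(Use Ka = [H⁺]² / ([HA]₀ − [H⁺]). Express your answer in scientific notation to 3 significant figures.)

[H⁺] = 10^(−pH) = 10^(−2.85) = 1.413e-03 M. For HA ⇌ H⁺ + A⁻, Ka = [H⁺][A⁻]/[HA] = [H⁺]² / ([HA]₀ − [H⁺]) = (1.413e-03)² / (0.028 − 1.413e-03) = 7.50e-05.

K_a = 7.50e-05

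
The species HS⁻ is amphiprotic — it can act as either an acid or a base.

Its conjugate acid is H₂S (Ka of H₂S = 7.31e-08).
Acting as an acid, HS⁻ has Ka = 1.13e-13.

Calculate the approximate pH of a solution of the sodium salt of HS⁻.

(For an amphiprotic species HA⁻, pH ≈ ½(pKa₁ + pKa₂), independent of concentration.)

pKa₁ = -log(7.31e-08) = 7.14; pKa₂ = -log(1.13e-13) = 12.95. For an amphiprotic species, pH ≈ ½(pKa₁ + pKa₂) = ½(7.14 + 12.95) = 10.04.

pH = 10.04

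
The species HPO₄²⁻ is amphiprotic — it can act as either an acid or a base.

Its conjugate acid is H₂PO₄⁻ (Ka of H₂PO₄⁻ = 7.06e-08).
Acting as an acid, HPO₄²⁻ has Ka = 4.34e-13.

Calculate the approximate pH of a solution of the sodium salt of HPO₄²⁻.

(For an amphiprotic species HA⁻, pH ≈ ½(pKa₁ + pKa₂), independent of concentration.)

pKa₁ = -log(7.06e-08) = 7.15; pKa₂ = -log(4.34e-13) = 12.36. For an amphiprotic species, pH ≈ ½(pKa₁ + pKa₂) = ½(7.15 + 12.36) = 9.76.

pH = 9.76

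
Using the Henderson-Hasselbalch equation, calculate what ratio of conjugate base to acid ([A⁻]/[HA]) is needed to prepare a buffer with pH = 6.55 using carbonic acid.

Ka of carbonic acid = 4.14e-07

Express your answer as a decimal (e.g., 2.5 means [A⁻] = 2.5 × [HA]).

pKa = -log(4.14e-07) = 6.3830. pH = pKa + log([A⁻]/[HA]), so log([A⁻]/[HA]) = pH − pKa = 6.55 − 6.3830 = 0.1670. [A⁻]/[HA] = 10^(0.1670) = 1.47

[A⁻]/[HA] = 1.47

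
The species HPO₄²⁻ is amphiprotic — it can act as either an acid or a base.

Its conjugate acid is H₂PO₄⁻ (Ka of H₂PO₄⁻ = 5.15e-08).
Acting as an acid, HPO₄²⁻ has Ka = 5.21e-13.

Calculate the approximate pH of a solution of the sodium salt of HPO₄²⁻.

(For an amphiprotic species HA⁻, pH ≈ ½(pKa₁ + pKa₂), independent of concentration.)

pKa₁ = -log(5.15e-08) = 7.29; pKa₂ = -log(5.21e-13) = 12.28. For an amphiprotic species, pH ≈ ½(pKa₁ + pKa₂) = ½(7.29 + 12.28) = 9.79.

pH = 9.79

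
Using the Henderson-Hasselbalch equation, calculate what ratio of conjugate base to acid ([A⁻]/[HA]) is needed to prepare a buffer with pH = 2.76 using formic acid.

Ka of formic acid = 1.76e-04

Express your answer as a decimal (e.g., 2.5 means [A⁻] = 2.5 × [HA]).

pKa = -log(1.76e-04) = 3.7545. pH = pKa + log([A⁻]/[HA]), so log([A⁻]/[HA]) = pH − pKa = 2.76 − 3.7545 = -0.9945. [A⁻]/[HA] = 10^(-0.9945) = 0.101

[A⁻]/[HA] = 0.101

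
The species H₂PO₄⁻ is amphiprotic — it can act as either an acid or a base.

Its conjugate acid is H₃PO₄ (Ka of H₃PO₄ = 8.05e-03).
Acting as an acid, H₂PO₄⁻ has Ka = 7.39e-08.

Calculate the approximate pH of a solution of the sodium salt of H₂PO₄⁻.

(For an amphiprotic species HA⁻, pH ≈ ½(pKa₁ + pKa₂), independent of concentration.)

pKa₁ = -log(8.05e-03) = 2.09; pKa₂ = -log(7.39e-08) = 7.13. For an amphiprotic species, pH ≈ ½(pKa₁ + pKa₂) = ½(2.09 + 7.13) = 4.61.

pH = 4.61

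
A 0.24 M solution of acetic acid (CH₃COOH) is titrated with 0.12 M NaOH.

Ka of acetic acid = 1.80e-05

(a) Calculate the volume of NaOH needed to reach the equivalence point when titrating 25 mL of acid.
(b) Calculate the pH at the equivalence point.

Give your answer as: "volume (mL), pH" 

moles acid = 0.24 × 25/1000 = 0.006 mol; V_base = moles/0.12 × 1000 = 50.0 mL. At equivalence only the conjugate base is present: [A⁻] = 0.006/0.075 = 8.0000e-02 M. Kb = Kw/Ka = 5.56e-10; [OH⁻] = √(Kb × [A⁻]) = 6.6667e-06; pOH = 5.18; pH = 14 - pOH = 8.82.

V = 50.0 mL, pH = 8.82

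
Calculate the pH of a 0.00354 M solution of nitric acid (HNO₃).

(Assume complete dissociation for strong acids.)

[H⁺] = 0.00354 M for strong acid. pH = -log[H⁺] = -log(0.00354)

pH = 2.45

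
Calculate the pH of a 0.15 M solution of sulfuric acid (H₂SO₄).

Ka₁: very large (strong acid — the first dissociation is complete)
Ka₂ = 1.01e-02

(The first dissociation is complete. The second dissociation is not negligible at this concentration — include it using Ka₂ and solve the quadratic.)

First dissociation is complete: [H⁺]₀ = [HSO₄⁻]₀ = C = 0.15 M. Second dissociation HSO₄⁻ ⇌ H⁺ + SO₄²⁻: let x = [SO₄²⁻]. Ka₂ = (C + x)·x / (C − x) = 1.01e-02 → x² + (C + Ka₂)·x − Ka₂·C = 0 → x² + 0.16010·x − 1.515e-03 = 0. x = (−0.16010 + √(0.16010² + 4 × 1.515e-03)) / 2 = 8.9612e-03 M. [H⁺] = C + x = 0.15 + 8.9612e-03 = 1.5896e-01 M. pH = -log(1.5896e-01) = 0.80.

pH = 0.80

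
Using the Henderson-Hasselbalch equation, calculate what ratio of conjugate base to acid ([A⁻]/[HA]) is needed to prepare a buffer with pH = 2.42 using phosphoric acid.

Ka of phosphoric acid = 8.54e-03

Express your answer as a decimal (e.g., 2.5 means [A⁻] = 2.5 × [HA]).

pKa = -log(8.54e-03) = 2.0685. pH = pKa + log([A⁻]/[HA]), so log([A⁻]/[HA]) = pH − pKa = 2.42 − 2.0685 = 0.3515. [A⁻]/[HA] = 10^(0.3515) = 2.25

[A⁻]/[HA] = 2.25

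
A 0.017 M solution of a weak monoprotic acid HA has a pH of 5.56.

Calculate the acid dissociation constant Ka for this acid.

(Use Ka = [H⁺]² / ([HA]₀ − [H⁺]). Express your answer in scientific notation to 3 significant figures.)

[H⁺] = 10^(−pH) = 10^(−5.56) = 2.754e-06 M. For HA ⇌ H⁺ + A⁻, Ka = [H⁺][A⁻]/[HA] = [H⁺]² / ([HA]₀ − [H⁺]) = (2.754e-06)² / (0.017 − 2.754e-06) = 4.46e-10.

K_a = 4.46e-10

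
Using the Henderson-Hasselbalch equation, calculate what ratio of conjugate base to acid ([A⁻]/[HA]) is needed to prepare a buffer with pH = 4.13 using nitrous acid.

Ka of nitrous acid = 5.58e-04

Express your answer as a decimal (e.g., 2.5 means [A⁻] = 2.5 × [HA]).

pKa = -log(5.58e-04) = 3.2534. pH = pKa + log([A⁻]/[HA]), so log([A⁻]/[HA]) = pH − pKa = 4.13 − 3.2534 = 0.8766. [A⁻]/[HA] = 10^(0.8766) = 7.53

[A⁻]/[HA] = 7.53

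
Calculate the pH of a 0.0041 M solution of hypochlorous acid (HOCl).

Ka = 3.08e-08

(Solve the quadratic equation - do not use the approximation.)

x² + Ka×x - Ka×C = 0. Using quadratic formula: [H⁺] = 1.1222e-05

pH = 4.95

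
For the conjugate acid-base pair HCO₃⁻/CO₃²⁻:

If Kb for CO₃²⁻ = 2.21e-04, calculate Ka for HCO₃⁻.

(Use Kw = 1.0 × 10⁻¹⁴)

For a conjugate pair Ka × Kb = Kw, so Ka = Kw/Kb = 1.0 × 10⁻¹⁴ / 2.21e-04 = 4.52e-11.

K_a = 4.52e-11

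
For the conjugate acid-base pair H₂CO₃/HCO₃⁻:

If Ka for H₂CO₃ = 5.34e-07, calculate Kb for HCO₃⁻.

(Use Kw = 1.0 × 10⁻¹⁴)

For a conjugate pair Ka × Kb = Kw, so Kb = Kw/Ka = 1.0 × 10⁻¹⁴ / 5.34e-07 = 1.87e-08.

K_b = 1.87e-08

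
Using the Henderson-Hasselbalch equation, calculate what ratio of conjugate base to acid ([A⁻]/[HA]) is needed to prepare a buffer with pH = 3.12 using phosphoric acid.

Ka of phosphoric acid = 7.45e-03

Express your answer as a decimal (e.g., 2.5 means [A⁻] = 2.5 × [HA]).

pKa = -log(7.45e-03) = 2.1278. pH = pKa + log([A⁻]/[HA]), so log([A⁻]/[HA]) = pH − pKa = 3.12 − 2.1278 = 0.9922. [A⁻]/[HA] = 10^(0.9922) = 9.82

[A⁻]/[HA] = 9.82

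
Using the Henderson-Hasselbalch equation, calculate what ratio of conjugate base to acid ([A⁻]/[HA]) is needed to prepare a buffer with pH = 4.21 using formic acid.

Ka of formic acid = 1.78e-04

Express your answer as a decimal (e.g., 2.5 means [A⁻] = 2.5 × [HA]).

pKa = -log(1.78e-04) = 3.7496. pH = pKa + log([A⁻]/[HA]), so log([A⁻]/[HA]) = pH − pKa = 4.21 − 3.7496 = 0.4604. [A⁻]/[HA] = 10^(0.4604) = 2.89

[A⁻]/[HA] = 2.89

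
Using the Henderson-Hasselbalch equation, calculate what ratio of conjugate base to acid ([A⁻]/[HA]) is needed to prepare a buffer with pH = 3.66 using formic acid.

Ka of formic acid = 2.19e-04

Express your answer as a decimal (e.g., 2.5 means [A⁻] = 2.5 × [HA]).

pKa = -log(2.19e-04) = 3.6596. pH = pKa + log([A⁻]/[HA]), so log([A⁻]/[HA]) = pH − pKa = 3.66 − 3.6596 = 0.0004. [A⁻]/[HA] = 10^(0.0004) = 1.00

[A⁻]/[HA] = 1.00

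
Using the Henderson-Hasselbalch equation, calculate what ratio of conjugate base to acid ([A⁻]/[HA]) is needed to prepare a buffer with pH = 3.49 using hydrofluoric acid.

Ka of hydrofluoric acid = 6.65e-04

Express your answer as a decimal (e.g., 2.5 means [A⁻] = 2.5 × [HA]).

pKa = -log(6.65e-04) = 3.1772. pH = pKa + log([A⁻]/[HA]), so log([A⁻]/[HA]) = pH − pKa = 3.49 − 3.1772 = 0.3128. [A⁻]/[HA] = 10^(0.3128) = 2.06

[A⁻]/[HA] = 2.06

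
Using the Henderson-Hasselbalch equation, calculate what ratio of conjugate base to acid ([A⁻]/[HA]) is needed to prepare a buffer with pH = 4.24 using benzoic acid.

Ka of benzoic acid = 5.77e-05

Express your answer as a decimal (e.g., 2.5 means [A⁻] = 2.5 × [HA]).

pKa = -log(5.77e-05) = 4.2388. pH = pKa + log([A⁻]/[HA]), so log([A⁻]/[HA]) = pH − pKa = 4.24 − 4.2388 = 0.0012. [A⁻]/[HA] = 10^(0.0012) = 1.00

[A⁻]/[HA] = 1.00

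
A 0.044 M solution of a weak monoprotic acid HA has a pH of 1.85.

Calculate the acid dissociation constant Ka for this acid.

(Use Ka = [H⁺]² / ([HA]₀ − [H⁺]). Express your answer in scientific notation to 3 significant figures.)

[H⁺] = 10^(−pH) = 10^(−1.85) = 1.413e-02 M. For HA ⇌ H⁺ + A⁻, Ka = [H⁺][A⁻]/[HA] = [H⁺]² / ([HA]₀ − [H⁺]) = (1.413e-02)² / (0.044 − 1.413e-02) = 6.68e-03.

K_a = 6.68e-03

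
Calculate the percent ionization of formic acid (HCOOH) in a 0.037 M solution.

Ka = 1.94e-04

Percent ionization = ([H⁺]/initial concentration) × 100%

Using Ka equilibrium: x² + Ka×x - Ka×C = 0. Solving: [H⁺] = 2.5839e-03. Percent = (2.5839e-03/0.037) × 100

Percent ionization = 6.98%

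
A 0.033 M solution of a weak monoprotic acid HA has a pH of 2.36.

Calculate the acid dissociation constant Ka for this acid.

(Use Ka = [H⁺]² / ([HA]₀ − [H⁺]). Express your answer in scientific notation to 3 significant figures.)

[H⁺] = 10^(−pH) = 10^(−2.36) = 4.365e-03 M. For HA ⇌ H⁺ + A⁻, Ka = [H⁺][A⁻]/[HA] = [H⁺]² / ([HA]₀ − [H⁺]) = (4.365e-03)² / (0.033 − 4.365e-03) = 6.65e-04.

K_a = 6.65e-04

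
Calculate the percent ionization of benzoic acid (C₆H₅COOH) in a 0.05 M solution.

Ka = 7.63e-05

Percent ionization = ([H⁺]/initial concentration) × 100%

Using Ka equilibrium: x² + Ka×x - Ka×C = 0. Solving: [H⁺] = 1.9154e-03. Percent = (1.9154e-03/0.05) × 100

Percent ionization = 3.83%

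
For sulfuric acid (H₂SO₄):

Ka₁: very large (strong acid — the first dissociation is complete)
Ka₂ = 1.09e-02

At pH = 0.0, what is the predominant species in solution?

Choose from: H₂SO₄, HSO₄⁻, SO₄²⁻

The first dissociation is complete, so H₂SO₄ itself is never the predominant species in water; pKa₂ = -log(1.09e-02) = 1.96. For a polyprotic acid the predominant species crosses at each pKa: below pKa_n the protonated form dominates, above it the deprotonated form does. At pH = 0.0, the predominant species is HSO₄⁻.

HSO₄⁻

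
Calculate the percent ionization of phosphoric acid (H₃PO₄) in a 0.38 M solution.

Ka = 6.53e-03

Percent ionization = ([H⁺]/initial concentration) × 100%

Using Ka equilibrium: x² + Ka×x - Ka×C = 0. Solving: [H⁺] = 4.6656e-02. Percent = (4.6656e-02/0.38) × 100

Percent ionization = 12.3%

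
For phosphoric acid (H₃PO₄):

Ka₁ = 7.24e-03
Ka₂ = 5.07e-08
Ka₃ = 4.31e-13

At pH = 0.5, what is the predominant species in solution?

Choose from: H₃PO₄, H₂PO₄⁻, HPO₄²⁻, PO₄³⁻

pKa₁ = 2.14, pKa₂ = 7.29, pKa₃ = 12.37. For a polyprotic acid the predominant species crosses at each pKa: below pKa_n the protonated form dominates, above it the deprotonated form does. At pH = 0.5, the predominant species is H₃PO₄.

H₃PO₄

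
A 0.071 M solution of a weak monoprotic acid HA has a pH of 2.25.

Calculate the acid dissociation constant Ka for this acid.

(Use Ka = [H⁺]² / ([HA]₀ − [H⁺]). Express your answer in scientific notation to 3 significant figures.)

[H⁺] = 10^(−pH) = 10^(−2.25) = 5.623e-03 M. For HA ⇌ H⁺ + A⁻, Ka = [H⁺][A⁻]/[HA] = [H⁺]² / ([HA]₀ − [H⁺]) = (5.623e-03)² / (0.071 − 5.623e-03) = 4.84e-04.

K_a = 4.84e-04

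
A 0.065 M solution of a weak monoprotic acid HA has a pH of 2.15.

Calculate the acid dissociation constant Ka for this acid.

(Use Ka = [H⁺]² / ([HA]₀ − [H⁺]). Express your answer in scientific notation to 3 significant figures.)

[H⁺] = 10^(−pH) = 10^(−2.15) = 7.079e-03 M. For HA ⇌ H⁺ + A⁻, Ka = [H⁺][A⁻]/[HA] = [H⁺]² / ([HA]₀ − [H⁺]) = (7.079e-03)² / (0.065 − 7.079e-03) = 8.65e-04.

K_a = 8.65e-04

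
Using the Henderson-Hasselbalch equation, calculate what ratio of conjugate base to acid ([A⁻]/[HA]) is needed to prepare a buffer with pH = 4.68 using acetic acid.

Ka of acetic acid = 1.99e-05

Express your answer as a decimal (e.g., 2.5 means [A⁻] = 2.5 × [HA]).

pKa = -log(1.99e-05) = 4.7011. pH = pKa + log([A⁻]/[HA]), so log([A⁻]/[HA]) = pH − pKa = 4.68 − 4.7011 = -0.0211. [A⁻]/[HA] = 10^(-0.0211) = 0.952

[A⁻]/[HA] = 0.952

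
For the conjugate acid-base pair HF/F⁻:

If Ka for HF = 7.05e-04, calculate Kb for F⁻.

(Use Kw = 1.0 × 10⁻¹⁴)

For a conjugate pair Ka × Kb = Kw, so Kb = Kw/Ka = 1.0 × 10⁻¹⁴ / 7.05e-04 = 1.42e-11.

K_b = 1.42e-11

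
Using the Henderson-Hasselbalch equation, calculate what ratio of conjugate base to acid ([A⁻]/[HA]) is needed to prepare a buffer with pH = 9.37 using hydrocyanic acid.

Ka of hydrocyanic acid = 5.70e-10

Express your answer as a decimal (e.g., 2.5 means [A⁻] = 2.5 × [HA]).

pKa = -log(5.70e-10) = 9.2441. pH = pKa + log([A⁻]/[HA]), so log([A⁻]/[HA]) = pH − pKa = 9.37 − 9.2441 = 0.1259. [A⁻]/[HA] = 10^(0.1259) = 1.34

[A⁻]/[HA] = 1.34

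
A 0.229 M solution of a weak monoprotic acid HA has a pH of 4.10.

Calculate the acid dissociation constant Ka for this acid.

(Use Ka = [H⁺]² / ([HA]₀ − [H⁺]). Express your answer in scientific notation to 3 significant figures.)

[H⁺] = 10^(−pH) = 10^(−4.10) = 7.943e-05 M. For HA ⇌ H⁺ + A⁻, Ka = [H⁺][A⁻]/[HA] = [H⁺]² / ([HA]₀ − [H⁺]) = (7.943e-05)² / (0.229 − 7.943e-05) = 2.76e-08.

K_a = 2.76e-08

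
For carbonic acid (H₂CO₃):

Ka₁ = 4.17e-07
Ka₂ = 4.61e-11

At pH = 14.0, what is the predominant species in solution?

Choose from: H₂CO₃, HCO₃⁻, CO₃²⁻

pKa₁ = 6.38, pKa₂ = 10.34. For a polyprotic acid the predominant species crosses at each pKa: below pKa_n the protonated form dominates, above it the deprotonated form does. At pH = 14.0, the predominant species is CO₃²⁻.

CO₃²⁻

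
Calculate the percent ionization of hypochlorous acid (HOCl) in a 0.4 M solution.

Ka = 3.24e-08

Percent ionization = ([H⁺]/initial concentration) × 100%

Using Ka equilibrium: x² + Ka×x - Ka×C = 0. Solving: [H⁺] = 1.1383e-04. Percent = (1.1383e-04/0.4) × 100

Percent ionization = 0.0285%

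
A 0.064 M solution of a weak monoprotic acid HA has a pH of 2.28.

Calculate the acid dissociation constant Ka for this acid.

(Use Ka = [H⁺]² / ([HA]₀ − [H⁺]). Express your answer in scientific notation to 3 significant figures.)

[H⁺] = 10^(−pH) = 10^(−2.28) = 5.248e-03 M. For HA ⇌ H⁺ + A⁻, Ka = [H⁺][A⁻]/[HA] = [H⁺]² / ([HA]₀ − [H⁺]) = (5.248e-03)² / (0.064 − 5.248e-03) = 4.69e-04.

K_a = 4.69e-04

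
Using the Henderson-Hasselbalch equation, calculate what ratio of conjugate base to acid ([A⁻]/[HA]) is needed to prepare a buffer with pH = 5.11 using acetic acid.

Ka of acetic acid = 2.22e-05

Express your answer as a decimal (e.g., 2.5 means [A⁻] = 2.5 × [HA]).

pKa = -log(2.22e-05) = 4.6536. pH = pKa + log([A⁻]/[HA]), so log([A⁻]/[HA]) = pH − pKa = 5.11 − 4.6536 = 0.4564. [A⁻]/[HA] = 10^(0.4564) = 2.86

[A⁻]/[HA] = 2.86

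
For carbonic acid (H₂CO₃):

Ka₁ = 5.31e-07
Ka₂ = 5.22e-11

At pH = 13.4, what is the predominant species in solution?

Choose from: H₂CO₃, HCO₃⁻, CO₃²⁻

pKa₁ = 6.27, pKa₂ = 10.28. For a polyprotic acid the predominant species crosses at each pKa: below pKa_n the protonated form dominates, above it the deprotonated form does. At pH = 13.4, the predominant species is CO₃²⁻.

CO₃²⁻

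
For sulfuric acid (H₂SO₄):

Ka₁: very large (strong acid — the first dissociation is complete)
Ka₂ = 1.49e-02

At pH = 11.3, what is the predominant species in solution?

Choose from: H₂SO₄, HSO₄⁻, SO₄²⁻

The first dissociation is complete, so H₂SO₄ itself is never the predominant species in water; pKa₂ = -log(1.49e-02) = 1.83. For a polyprotic acid the predominant species crosses at each pKa: below pKa_n the protonated form dominates, above it the deprotonated form does. At pH = 11.3, the predominant species is SO₄²⁻.

SO₄²⁻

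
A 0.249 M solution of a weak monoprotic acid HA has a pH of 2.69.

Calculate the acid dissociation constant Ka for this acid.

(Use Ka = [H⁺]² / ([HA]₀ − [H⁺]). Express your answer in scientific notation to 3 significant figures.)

[H⁺] = 10^(−pH) = 10^(−2.69) = 2.042e-03 M. For HA ⇌ H⁺ + A⁻, Ka = [H⁺][A⁻]/[HA] = [H⁺]² / ([HA]₀ − [H⁺]) = (2.042e-03)² / (0.249 − 2.042e-03) = 1.69e-05.

K_a = 1.69e-05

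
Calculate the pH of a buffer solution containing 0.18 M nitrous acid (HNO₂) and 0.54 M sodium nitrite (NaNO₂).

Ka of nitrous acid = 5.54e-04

pKa = -log(5.54e-04) = 3.26. pH = pKa + log([A⁻]/[HA]) = 3.26 + log(0.54/0.18)

pH = 3.73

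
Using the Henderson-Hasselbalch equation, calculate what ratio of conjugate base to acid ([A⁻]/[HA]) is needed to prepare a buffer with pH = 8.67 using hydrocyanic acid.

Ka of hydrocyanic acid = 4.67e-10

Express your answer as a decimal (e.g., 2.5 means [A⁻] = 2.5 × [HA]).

pKa = -log(4.67e-10) = 9.3307. pH = pKa + log([A⁻]/[HA]), so log([A⁻]/[HA]) = pH − pKa = 8.67 − 9.3307 = -0.6607. [A⁻]/[HA] = 10^(-0.6607) = 0.218

[A⁻]/[HA] = 0.218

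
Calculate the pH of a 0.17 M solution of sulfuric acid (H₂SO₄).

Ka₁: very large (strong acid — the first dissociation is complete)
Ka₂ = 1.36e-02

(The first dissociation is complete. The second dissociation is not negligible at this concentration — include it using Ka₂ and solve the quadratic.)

First dissociation is complete: [H⁺]₀ = [HSO₄⁻]₀ = C = 0.17 M. Second dissociation HSO₄⁻ ⇌ H⁺ + SO₄²⁻: let x = [SO₄²⁻]. Ka₂ = (C + x)·x / (C − x) = 1.36e-02 → x² + (C + Ka₂)·x − Ka₂·C = 0 → x² + 0.18360·x − 2.312e-03 = 0. x = (−0.18360 + √(0.18360² + 4 × 2.312e-03)) / 2 = 1.1830e-02 M. [H⁺] = C + x = 0.17 + 1.1830e-02 = 1.8183e-01 M. pH = -log(1.8183e-01) = 0.74.

pH = 0.74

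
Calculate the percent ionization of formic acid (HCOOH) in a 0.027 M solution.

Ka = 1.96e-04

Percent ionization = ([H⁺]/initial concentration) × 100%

Using Ka equilibrium: x² + Ka×x - Ka×C = 0. Solving: [H⁺] = 2.2045e-03. Percent = (2.2045e-03/0.027) × 100

Percent ionization = 8.16%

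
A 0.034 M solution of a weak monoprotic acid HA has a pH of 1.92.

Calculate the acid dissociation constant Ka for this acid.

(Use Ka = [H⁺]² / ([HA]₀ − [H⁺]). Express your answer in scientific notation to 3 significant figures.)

[H⁺] = 10^(−pH) = 10^(−1.92) = 1.202e-02 M. For HA ⇌ H⁺ + A⁻, Ka = [H⁺][A⁻]/[HA] = [H⁺]² / ([HA]₀ − [H⁺]) = (1.202e-02)² / (0.034 − 1.202e-02) = 6.58e-03.

K_a = 6.58e-03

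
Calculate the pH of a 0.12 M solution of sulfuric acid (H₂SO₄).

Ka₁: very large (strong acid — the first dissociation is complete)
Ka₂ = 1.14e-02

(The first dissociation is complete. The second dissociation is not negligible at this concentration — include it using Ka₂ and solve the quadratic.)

First dissociation is complete: [H⁺]₀ = [HSO₄⁻]₀ = C = 0.12 M. Second dissociation HSO₄⁻ ⇌ H⁺ + SO₄²⁻: let x = [SO₄²⁻]. Ka₂ = (C + x)·x / (C − x) = 1.14e-02 → x² + (C + Ka₂)·x − Ka₂·C = 0 → x² + 0.13140·x − 1.368e-03 = 0. x = (−0.13140 + √(0.13140² + 4 × 1.368e-03)) / 2 = 9.6956e-03 M. [H⁺] = C + x = 0.12 + 9.6956e-03 = 1.2970e-01 M. pH = -log(1.2970e-01) = 0.89.

pH = 0.89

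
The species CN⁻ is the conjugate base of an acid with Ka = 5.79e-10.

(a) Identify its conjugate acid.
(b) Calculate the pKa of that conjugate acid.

(a) The conjugate acid is formed by adding one H⁺ to CN⁻, giving HCN. (b) pKa = -log(Ka) = -log(5.79e-10) = 9.24.

Conjugate acid: HCN; pK_a = 9.24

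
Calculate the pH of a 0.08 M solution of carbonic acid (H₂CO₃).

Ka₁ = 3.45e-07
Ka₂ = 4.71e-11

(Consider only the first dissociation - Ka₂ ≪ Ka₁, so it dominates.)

First dissociation dominates. From Ka₁ = [H⁺][HA⁻]/[H₂A], x² + Ka₁·x − Ka₁·C = 0 with C = 0.08 M and Ka₁ = 3.45e-07. Solving: [H⁺] = (−Ka₁ + √(Ka₁² + 4·Ka₁·C)) / 2 = 1.6596e-04 M. pH = -log(1.6596e-04) = 3.78.

pH = 3.78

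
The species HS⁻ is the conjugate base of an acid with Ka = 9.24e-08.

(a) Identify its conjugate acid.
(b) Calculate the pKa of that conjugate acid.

(a) The conjugate acid is formed by adding one H⁺ to HS⁻, giving H₂S. (b) pKa = -log(Ka) = -log(9.24e-08) = 7.03.

Conjugate acid: H₂S; pK_a = 7.03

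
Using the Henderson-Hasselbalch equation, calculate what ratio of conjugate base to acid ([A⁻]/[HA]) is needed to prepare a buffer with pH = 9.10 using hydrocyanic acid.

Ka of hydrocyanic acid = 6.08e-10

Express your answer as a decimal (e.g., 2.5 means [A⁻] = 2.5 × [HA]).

pKa = -log(6.08e-10) = 9.2161. pH = pKa + log([A⁻]/[HA]), so log([A⁻]/[HA]) = pH − pKa = 9.10 − 9.2161 = -0.1161. [A⁻]/[HA] = 10^(-0.1161) = 0.765

[A⁻]/[HA] = 0.765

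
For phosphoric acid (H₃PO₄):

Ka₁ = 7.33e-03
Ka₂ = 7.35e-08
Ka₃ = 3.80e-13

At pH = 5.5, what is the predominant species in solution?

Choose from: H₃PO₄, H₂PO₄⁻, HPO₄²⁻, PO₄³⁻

pKa₁ = 2.13, pKa₂ = 7.13, pKa₃ = 12.42. For a polyprotic acid the predominant species crosses at each pKa: below pKa_n the protonated form dominates, above it the deprotonated form does. At pH = 5.5, the predominant species is H₂PO₄⁻.

H₂PO₄⁻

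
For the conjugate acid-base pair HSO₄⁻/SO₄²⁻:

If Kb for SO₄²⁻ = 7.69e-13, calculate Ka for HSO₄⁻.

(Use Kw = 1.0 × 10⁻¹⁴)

For a conjugate pair Ka × Kb = Kw, so Ka = Kw/Kb = 1.0 × 10⁻¹⁴ / 7.69e-13 = 1.30e-02.

K_a = 1.30e-02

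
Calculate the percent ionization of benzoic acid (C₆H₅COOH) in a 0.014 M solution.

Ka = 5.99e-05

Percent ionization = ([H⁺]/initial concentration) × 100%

Using Ka equilibrium: x² + Ka×x - Ka×C = 0. Solving: [H⁺] = 8.8629e-04. Percent = (8.8629e-04/0.014) × 100

Percent ionization = 6.33%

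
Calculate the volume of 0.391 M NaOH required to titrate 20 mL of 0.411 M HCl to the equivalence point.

At equivalence: moles acid = moles base. moles HCl = 0.411 × 20/1000 = 0.00822 mol. V_base = moles / 0.391 × 1000 = 21.0 mL.

V_{base} = 21.0 mL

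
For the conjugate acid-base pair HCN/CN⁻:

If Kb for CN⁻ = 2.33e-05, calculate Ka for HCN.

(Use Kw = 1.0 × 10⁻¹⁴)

For a conjugate pair Ka × Kb = Kw, so Ka = Kw/Kb = 1.0 × 10⁻¹⁴ / 2.33e-05 = 4.29e-10.

K_a = 4.29e-10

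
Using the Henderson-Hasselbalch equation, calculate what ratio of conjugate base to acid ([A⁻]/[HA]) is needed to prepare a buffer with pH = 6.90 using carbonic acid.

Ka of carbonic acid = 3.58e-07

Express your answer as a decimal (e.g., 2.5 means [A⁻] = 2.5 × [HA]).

pKa = -log(3.58e-07) = 6.4461. pH = pKa + log([A⁻]/[HA]), so log([A⁻]/[HA]) = pH − pKa = 6.90 − 6.4461 = 0.4539. [A⁻]/[HA] = 10^(0.4539) = 2.84

[A⁻]/[HA] = 2.84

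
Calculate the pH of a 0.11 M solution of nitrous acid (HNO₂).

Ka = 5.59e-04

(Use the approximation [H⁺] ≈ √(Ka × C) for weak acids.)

[H⁺] = √(Ka × C) = √(5.59e-04 × 0.11) = 7.8416e-03. pH = -log(7.8416e-03)

pH = 2.11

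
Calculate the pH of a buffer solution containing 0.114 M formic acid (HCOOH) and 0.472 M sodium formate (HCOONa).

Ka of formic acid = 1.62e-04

pKa = -log(1.62e-04) = 3.79. pH = pKa + log([A⁻]/[HA]) = 3.79 + log(0.472/0.114)

pH = 4.41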